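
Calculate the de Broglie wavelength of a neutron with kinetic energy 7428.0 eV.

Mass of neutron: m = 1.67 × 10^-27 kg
3.32 × 10^-13 m

Using λ = h/√(2mKE):

First convert KE to Joules: KE = 7428.0 eV = 1.190 × 10^-15 J

λ = h/√(2mKE)
λ = (6.626 × 10^-34 J·s) / √(2 × 1.67 × 10^-27 kg × 1.190 × 10^-15 J)
λ = 3.32 × 10^-13 m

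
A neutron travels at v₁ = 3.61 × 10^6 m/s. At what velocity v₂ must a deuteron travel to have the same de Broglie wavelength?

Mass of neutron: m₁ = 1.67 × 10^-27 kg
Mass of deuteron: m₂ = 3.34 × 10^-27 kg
v₂ = 1.80 × 10^6 m/s

For equal de Broglie wavelengths: λ₁ = λ₂

h/(m₁v₁) = h/(m₂v₂)
m₁v₁ = m₂v₂
v₂ = v₁ · (m₁/m₂)

v₂ = 3.61 × 10^6 m/s × (1.67 × 10^-27 kg / 3.34 × 10^-27 kg)
v₂ = 1.80 × 10^6 m/s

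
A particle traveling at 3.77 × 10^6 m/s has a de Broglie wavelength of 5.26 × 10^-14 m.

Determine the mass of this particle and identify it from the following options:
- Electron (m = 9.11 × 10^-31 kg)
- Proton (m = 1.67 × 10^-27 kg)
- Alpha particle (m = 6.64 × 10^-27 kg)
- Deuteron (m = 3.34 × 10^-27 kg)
The particle is a deuteron.

From λ = h/(mv), solve for mass:

m = h/(λv)
m = (6.626 × 10^-34 J·s) / (5.26 × 10^-14 m × 3.77 × 10^6 m/s)
m = 3.34 × 10^-27 kg

Comparing with the listed masses, this is closest to a deuteron.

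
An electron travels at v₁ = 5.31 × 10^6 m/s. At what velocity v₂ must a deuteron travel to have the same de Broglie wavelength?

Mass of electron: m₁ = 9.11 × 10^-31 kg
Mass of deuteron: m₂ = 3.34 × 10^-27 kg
v₂ = 1.45 × 10^3 m/s

For equal de Broglie wavelengths: λ₁ = λ₂

h/(m₁v₁) = h/(m₂v₂)
m₁v₁ = m₂v₂
v₂ = v₁ · (m₁/m₂)

v₂ = 5.31 × 10^6 m/s × (9.11 × 10^-31 kg / 3.34 × 10^-27 kg)
v₂ = 1.45 × 10^3 m/s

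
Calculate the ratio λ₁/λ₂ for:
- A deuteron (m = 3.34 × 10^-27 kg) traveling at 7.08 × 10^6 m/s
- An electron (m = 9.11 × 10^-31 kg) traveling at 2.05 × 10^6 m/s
λ₁/λ₂ = 7.90 × 10^-5

Using λ = h/(mv):

λ₁ = h/(m₁v₁) = 2.80 × 10^-14 m
λ₂ = h/(m₂v₂) = 3.55 × 10^-10 m

Ratio λ₁/λ₂ = (m₂v₂)/(m₁v₁)
         = (9.11 × 10^-31 kg × 2.05 × 10^6 m/s) / (3.34 × 10^-27 kg × 7.08 × 10^6 m/s)
         = 7.90 × 10^-5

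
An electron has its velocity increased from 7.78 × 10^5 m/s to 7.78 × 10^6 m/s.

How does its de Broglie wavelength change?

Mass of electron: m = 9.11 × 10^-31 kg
The wavelength decreases by a factor of 10.

Using λ = h/(mv):

Initial wavelength: λ₁ = h/(mv₁) = 9.35 × 10^-10 m
Final wavelength: λ₂ = h/(mv₂) = 9.35 × 10^-11 m

Since λ ∝ 1/v, when velocity increases by a factor of 10, the wavelength decreases by a factor of 10.

λ₂/λ₁ = v₁/v₂ = 1/10

The wavelength decreases by a factor of 10.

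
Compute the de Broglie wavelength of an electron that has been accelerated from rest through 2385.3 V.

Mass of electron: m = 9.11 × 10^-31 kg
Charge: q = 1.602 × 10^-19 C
2.51 × 10^-11 m

When a particle is accelerated through voltage V, it gains kinetic energy KE = qV.

The de Broglie wavelength is then λ = h/√(2mqV):

λ = h/√(2mqV)
λ = (6.626 × 10^-34 J·s) / √(2 × 9.11 × 10^-31 kg × 1.602 × 10^-19 C × 2385.3 V)
λ = 2.51 × 10^-11 m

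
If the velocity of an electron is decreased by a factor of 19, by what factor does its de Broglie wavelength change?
The wavelength increases by a factor of 19.

From λ = h/(mv), the wavelength is inversely proportional to velocity:

λ ∝ 1/v

If v → v/19, then λ → 19λ

When velocity is decreased by a factor of 19, the wavelength increases by a factor of 19.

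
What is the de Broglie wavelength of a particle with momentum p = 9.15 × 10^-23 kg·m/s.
7.24 × 10^-12 m

Using the de Broglie relation λ = h/p:

λ = h/p
λ = (6.626 × 10^-34 J·s) / (9.15 × 10^-23 kg·m/s)
λ = 7.24 × 10^-12 m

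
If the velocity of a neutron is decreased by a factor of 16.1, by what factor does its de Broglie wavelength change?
The wavelength increases by a factor of 16.1.

From λ = h/(mv), the wavelength is inversely proportional to velocity:

λ ∝ 1/v

If v → v/16.1, then λ → 16.1λ

When velocity is decreased by a factor of 16.1, the wavelength increases by a factor of 16.1.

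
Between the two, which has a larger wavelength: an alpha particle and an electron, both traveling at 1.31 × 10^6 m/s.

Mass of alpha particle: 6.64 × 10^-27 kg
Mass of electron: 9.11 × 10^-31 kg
The electron has the longer wavelength.

Using λ = h/(mv), since both particles have the same velocity, the wavelength depends only on mass.

For alpha particle: λ₁ = h/(m₁v) = 7.62 × 10^-14 m
For electron: λ₂ = h/(m₂v) = 5.55 × 10^-10 m

Since λ ∝ 1/m at constant velocity, the lighter particle has the longer wavelength.

The electron has the longer de Broglie wavelength.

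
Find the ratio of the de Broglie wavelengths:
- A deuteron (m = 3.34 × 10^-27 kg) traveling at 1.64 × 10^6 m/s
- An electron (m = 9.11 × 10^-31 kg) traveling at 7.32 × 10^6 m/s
λ₁/λ₂ = 1.22 × 10^-3

Using λ = h/(mv):

λ₁ = h/(m₁v₁) = 1.21 × 10^-13 m
λ₂ = h/(m₂v₂) = 9.94 × 10^-11 m

Ratio λ₁/λ₂ = (m₂v₂)/(m₁v₁)
         = (9.11 × 10^-31 kg × 7.32 × 10^6 m/s) / (3.34 × 10^-27 kg × 1.64 × 10^6 m/s)
         = 1.22 × 10^-3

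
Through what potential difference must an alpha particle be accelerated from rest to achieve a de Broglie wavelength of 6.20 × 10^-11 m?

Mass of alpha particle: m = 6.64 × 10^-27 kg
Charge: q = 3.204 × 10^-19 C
2.68 × 10^-2 V

From λ = h/√(2mqV), we solve for V:

λ² = h²/(2mqV)
V = h²/(2mqλ²)
V = (6.626 × 10^-34 J·s)² / (2 × 6.64 × 10^-27 kg × 3.204 × 10^-19 C × (6.20 × 10^-11 m)²)
V = 2.68 × 10^-2 V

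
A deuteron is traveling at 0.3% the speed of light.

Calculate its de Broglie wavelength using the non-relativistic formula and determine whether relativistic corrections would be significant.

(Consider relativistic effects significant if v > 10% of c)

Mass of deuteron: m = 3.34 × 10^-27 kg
No, relativistic corrections are not needed.

Using the non-relativistic de Broglie formula λ = h/(mv):

v = 0.3% × c = 8.994 × 10^5 m/s

λ = h/(mv)
λ = (6.626 × 10^-34 J·s) / (3.34 × 10^-27 kg × 8.994 × 10^5 m/s)
λ = 2.21 × 10^-13 m

Since v = 0.3% of c < 10% of c, relativistic corrections are NOT significant and this non-relativistic result is a good approximation.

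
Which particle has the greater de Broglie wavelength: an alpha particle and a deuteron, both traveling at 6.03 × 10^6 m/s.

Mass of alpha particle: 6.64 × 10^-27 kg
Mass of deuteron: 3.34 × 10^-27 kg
The deuteron has the longer wavelength.

Using λ = h/(mv), since both particles have the same velocity, the wavelength depends only on mass.

For alpha particle: λ₁ = h/(m₁v) = 1.65 × 10^-14 m
For deuteron: λ₂ = h/(m₂v) = 3.29 × 10^-14 m

Since λ ∝ 1/m at constant velocity, the lighter particle has the longer wavelength.

The deuteron has the longer de Broglie wavelength.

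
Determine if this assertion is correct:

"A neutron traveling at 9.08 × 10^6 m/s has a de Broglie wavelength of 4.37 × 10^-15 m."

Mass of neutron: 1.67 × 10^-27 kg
False

The claim is incorrect.

Using λ = h/(mv):
λ = (6.626 × 10^-34 J·s) / (1.67 × 10^-27 kg × 9.08 × 10^6 m/s)
λ = 4.37 × 10^-14 m

The actual wavelength differs from the claimed 4.37 × 10^-15 m.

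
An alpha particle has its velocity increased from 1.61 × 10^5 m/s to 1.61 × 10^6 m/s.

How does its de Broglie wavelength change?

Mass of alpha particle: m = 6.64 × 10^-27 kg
The wavelength decreases by a factor of 10.

Using λ = h/(mv):

Initial wavelength: λ₁ = h/(mv₁) = 6.20 × 10^-13 m
Final wavelength: λ₂ = h/(mv₂) = 6.20 × 10^-14 m

Since λ ∝ 1/v, when velocity increases by a factor of 10, the wavelength decreases by a factor of 10.

λ₂/λ₁ = v₁/v₂ = 1/10

The wavelength decreases by a factor of 10.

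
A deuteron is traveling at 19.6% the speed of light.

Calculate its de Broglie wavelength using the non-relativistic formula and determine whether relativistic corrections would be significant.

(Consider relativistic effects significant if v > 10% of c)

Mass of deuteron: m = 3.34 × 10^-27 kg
Yes, relativistic corrections are needed.

Using the non-relativistic de Broglie formula λ = h/(mv):

v = 19.6% × c = 5.876 × 10^7 m/s

λ = h/(mv)
λ = (6.626 × 10^-34 J·s) / (3.34 × 10^-27 kg × 5.876 × 10^7 m/s)
λ = 3.38 × 10^-15 m

Since v = 19.6% of c > 10% of c, relativistic corrections ARE significant and the actual wavelength would differ from this non-relativistic estimate.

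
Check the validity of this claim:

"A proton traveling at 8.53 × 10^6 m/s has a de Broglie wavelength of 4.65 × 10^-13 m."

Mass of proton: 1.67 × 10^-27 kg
False

The claim is incorrect.

Using λ = h/(mv):
λ = (6.626 × 10^-34 J·s) / (1.67 × 10^-27 kg × 8.53 × 10^6 m/s)
λ = 4.65 × 10^-14 m

The actual wavelength differs from the claimed 4.65 × 10^-13 m.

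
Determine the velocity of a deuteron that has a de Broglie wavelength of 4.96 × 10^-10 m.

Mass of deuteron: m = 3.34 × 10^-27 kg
4.00 × 10^2 m/s

From the de Broglie relation λ = h/(mv), we solve for v:

v = h/(mλ)
v = (6.626 × 10^-34 J·s) / (3.34 × 10^-27 kg × 4.96 × 10^-10 m)
v = 4.00 × 10^2 m/s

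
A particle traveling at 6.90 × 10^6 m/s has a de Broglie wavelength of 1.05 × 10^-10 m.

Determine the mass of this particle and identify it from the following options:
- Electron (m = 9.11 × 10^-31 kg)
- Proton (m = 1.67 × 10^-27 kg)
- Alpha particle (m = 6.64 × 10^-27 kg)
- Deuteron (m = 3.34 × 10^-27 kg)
The particle is an electron.

From λ = h/(mv), solve for mass:

m = h/(λv)
m = (6.626 × 10^-34 J·s) / (1.05 × 10^-10 m × 6.90 × 10^6 m/s)
m = 9.15 × 10^-31 kg

Comparing with the listed masses, this is closest to an electron.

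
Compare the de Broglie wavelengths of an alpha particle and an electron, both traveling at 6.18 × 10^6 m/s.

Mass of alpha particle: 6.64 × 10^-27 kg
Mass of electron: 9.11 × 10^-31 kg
The electron has the longer wavelength.

Using λ = h/(mv), since both particles have the same velocity, the wavelength depends only on mass.

For alpha particle: λ₁ = h/(m₁v) = 1.61 × 10^-14 m
For electron: λ₂ = h/(m₂v) = 1.18 × 10^-10 m

Since λ ∝ 1/m at constant velocity, the lighter particle has the longer wavelength.

The electron has the longer de Broglie wavelength.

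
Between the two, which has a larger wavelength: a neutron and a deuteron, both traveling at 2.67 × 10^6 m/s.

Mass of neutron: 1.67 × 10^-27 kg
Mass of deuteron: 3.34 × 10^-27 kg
The neutron has the longer wavelength.

Using λ = h/(mv), since both particles have the same velocity, the wavelength depends only on mass.

For neutron: λ₁ = h/(m₁v) = 1.49 × 10^-13 m
For deuteron: λ₂ = h/(m₂v) = 7.43 × 10^-14 m

Since λ ∝ 1/m at constant velocity, the lighter particle has the longer wavelength.

The neutron has the longer de Broglie wavelength.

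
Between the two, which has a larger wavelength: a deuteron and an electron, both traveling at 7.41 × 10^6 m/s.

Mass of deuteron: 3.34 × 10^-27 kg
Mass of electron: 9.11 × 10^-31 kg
The electron has the longer wavelength.

Using λ = h/(mv), since both particles have the same velocity, the wavelength depends only on mass.

For deuteron: λ₁ = h/(m₁v) = 2.68 × 10^-14 m
For electron: λ₂ = h/(m₂v) = 9.82 × 10^-11 m

Since λ ∝ 1/m at constant velocity, the lighter particle has the longer wavelength.

The electron has the longer de Broglie wavelength.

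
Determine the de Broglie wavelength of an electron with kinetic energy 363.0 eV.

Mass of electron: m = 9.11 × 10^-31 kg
6.44 × 10^-11 m

Using λ = h/√(2mKE):

First convert KE to Joules: KE = 363.0 eV = 5.816 × 10^-17 J

λ = h/√(2mKE)
λ = (6.626 × 10^-34 J·s) / √(2 × 9.11 × 10^-31 kg × 5.816 × 10^-17 J)
λ = 6.44 × 10^-11 m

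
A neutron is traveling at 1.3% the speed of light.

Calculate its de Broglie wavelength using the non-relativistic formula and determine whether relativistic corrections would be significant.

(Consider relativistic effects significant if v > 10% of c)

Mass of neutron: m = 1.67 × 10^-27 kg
No, relativistic corrections are not needed.

Using the non-relativistic de Broglie formula λ = h/(mv):

v = 1.3% × c = 3.897 × 10^6 m/s

λ = h/(mv)
λ = (6.626 × 10^-34 J·s) / (1.67 × 10^-27 kg × 3.897 × 10^6 m/s)
λ = 1.02 × 10^-13 m

Since v = 1.3% of c < 10% of c, relativistic corrections are NOT significant and this non-relativistic result is a good approximation.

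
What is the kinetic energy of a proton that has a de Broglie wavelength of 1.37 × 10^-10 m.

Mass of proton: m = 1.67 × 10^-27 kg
7.00 × 10^-21 J (or 0.0437 eV)

From λ = h/√(2mKE), we solve for KE:

λ² = h²/(2mKE)
KE = h²/(2mλ²)
KE = (6.626 × 10^-34 J·s)² / (2 × 1.67 × 10^-27 kg × (1.37 × 10^-10 m)²)
KE = 7.00 × 10^-21 J
KE = 0.0437 eV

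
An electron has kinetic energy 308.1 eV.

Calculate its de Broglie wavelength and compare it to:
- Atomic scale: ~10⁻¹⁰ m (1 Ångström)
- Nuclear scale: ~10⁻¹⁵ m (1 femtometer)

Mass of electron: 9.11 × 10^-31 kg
λ = 6.99 × 10^-11 m, which is between nuclear and atomic scales.

Using λ = h/√(2mKE):

KE = 308.1 eV = 4.936 × 10^-17 J

λ = h/√(2mKE)
λ = (6.626 × 10^-34 J·s) / √(2 × 9.11 × 10^-31 kg × 4.936 × 10^-17 J)
λ = 6.99 × 10^-11 m

Comparison:
- Atomic scale (10⁻¹⁰ m): λ is 0.7× this size
- Nuclear scale (10⁻¹⁵ m): λ is 7e+04× this size

The wavelength is between nuclear and atomic scales.

This wavelength is appropriate for probing atomic structure but too large for nuclear physics experiments.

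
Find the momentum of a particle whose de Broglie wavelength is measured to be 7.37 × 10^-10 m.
8.99 × 10^-25 kg·m/s

From the de Broglie relation λ = h/p, we solve for p:

p = h/λ
p = (6.626 × 10^-34 J·s) / (7.37 × 10^-10 m)
p = 8.99 × 10^-25 kg·m/s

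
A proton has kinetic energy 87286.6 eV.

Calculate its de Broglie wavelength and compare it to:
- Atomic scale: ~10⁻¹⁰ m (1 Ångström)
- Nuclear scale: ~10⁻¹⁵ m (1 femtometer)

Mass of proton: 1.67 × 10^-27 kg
λ = 9.70 × 10^-14 m, which is between nuclear and atomic scales.

Using λ = h/√(2mKE):

KE = 87286.6 eV = 1.398 × 10^-14 J

λ = h/√(2mKE)
λ = (6.626 × 10^-34 J·s) / √(2 × 1.67 × 10^-27 kg × 1.398 × 10^-14 J)
λ = 9.70 × 10^-14 m

Comparison:
- Atomic scale (10⁻¹⁰ m): λ is 0.00097× this size
- Nuclear scale (10⁻¹⁵ m): λ is 97× this size

The wavelength is between nuclear and atomic scales.

This wavelength is appropriate for probing atomic structure but too large for nuclear physics experiments.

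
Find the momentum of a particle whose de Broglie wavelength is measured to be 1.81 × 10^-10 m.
3.66 × 10^-24 kg·m/s

From the de Broglie relation λ = h/p, we solve for p:

p = h/λ
p = (6.626 × 10^-34 J·s) / (1.81 × 10^-10 m)
p = 3.66 × 10^-24 kg·m/s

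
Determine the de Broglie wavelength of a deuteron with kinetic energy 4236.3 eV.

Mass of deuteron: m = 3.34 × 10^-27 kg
3.11 × 10^-13 m

Using λ = h/√(2mKE):

First convert KE to Joules: KE = 4236.3 eV = 6.787 × 10^-16 J

λ = h/√(2mKE)
λ = (6.626 × 10^-34 J·s) / √(2 × 3.34 × 10^-27 kg × 6.787 × 10^-16 J)
λ = 3.11 × 10^-13 m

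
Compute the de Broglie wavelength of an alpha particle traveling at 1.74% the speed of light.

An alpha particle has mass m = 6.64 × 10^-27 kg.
1.91 × 10^-14 m

Using the de Broglie relation λ = h/(mv):

v = 1.74% × c = 5.216 × 10^6 m/s

λ = h/(mv)
λ = (6.626 × 10^-34 J·s) / (6.64 × 10^-27 kg × 5.216 × 10^6 m/s)
λ = 1.91 × 10^-14 m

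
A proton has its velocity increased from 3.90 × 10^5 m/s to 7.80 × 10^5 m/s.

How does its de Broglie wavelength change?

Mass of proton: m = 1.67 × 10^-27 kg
The wavelength decreases by a factor of 2.

Using λ = h/(mv):

Initial wavelength: λ₁ = h/(mv₁) = 1.02 × 10^-12 m
Final wavelength: λ₂ = h/(mv₂) = 5.09 × 10^-13 m

Since λ ∝ 1/v, when velocity increases by a factor of 2, the wavelength decreases by a factor of 2.

λ₂/λ₁ = v₁/v₂ = 1/2

The wavelength decreases by a factor of 2.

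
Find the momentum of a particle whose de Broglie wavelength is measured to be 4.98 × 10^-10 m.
1.33 × 10^-24 kg·m/s

From the de Broglie relation λ = h/p, we solve for p:

p = h/λ
p = (6.626 × 10^-34 J·s) / (4.98 × 10^-10 m)
p = 1.33 × 10^-24 kg·m/s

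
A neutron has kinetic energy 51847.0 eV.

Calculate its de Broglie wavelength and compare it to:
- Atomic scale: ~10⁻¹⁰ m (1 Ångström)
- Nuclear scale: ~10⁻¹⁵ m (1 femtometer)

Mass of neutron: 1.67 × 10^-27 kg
λ = 1.26 × 10^-13 m, which is between nuclear and atomic scales.

Using λ = h/√(2mKE):

KE = 51847.0 eV = 8.307 × 10^-15 J

λ = h/√(2mKE)
λ = (6.626 × 10^-34 J·s) / √(2 × 1.67 × 10^-27 kg × 8.307 × 10^-15 J)
λ = 1.26 × 10^-13 m

Comparison:
- Atomic scale (10⁻¹⁰ m): λ is 0.0013× this size
- Nuclear scale (10⁻¹⁵ m): λ is 1.3e+02× this size

The wavelength is between nuclear and atomic scales.

This wavelength is appropriate for probing atomic structure but too large for nuclear physics experiments.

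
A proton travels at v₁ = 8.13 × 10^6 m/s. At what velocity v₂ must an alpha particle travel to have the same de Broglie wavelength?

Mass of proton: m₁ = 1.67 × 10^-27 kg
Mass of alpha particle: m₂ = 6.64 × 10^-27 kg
v₂ = 2.04 × 10^6 m/s

For equal de Broglie wavelengths: λ₁ = λ₂

h/(m₁v₁) = h/(m₂v₂)
m₁v₁ = m₂v₂
v₂ = v₁ · (m₁/m₂)

v₂ = 8.13 × 10^6 m/s × (1.67 × 10^-27 kg / 6.64 × 10^-27 kg)
v₂ = 2.04 × 10^6 m/s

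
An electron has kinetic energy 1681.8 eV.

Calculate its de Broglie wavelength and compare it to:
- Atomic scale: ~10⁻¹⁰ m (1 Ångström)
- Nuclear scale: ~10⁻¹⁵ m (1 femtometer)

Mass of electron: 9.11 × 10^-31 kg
λ = 2.99 × 10^-11 m, which is between nuclear and atomic scales.

Using λ = h/√(2mKE):

KE = 1681.8 eV = 2.695 × 10^-16 J

λ = h/√(2mKE)
λ = (6.626 × 10^-34 J·s) / √(2 × 9.11 × 10^-31 kg × 2.695 × 10^-16 J)
λ = 2.99 × 10^-11 m

Comparison:
- Atomic scale (10⁻¹⁰ m): λ is 0.3× this size
- Nuclear scale (10⁻¹⁵ m): λ is 3e+04× this size

The wavelength is between nuclear and atomic scales.

This wavelength is appropriate for probing atomic structure but too large for nuclear physics experiments.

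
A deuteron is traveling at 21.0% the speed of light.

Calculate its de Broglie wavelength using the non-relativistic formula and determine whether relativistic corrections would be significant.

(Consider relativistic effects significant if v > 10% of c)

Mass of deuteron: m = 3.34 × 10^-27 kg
Yes, relativistic corrections are needed.

Using the non-relativistic de Broglie formula λ = h/(mv):

v = 21.0% × c = 6.296 × 10^7 m/s

λ = h/(mv)
λ = (6.626 × 10^-34 J·s) / (3.34 × 10^-27 kg × 6.296 × 10^7 m/s)
λ = 3.15 × 10^-15 m

Since v = 21.0% of c > 10% of c, relativistic corrections ARE significant and the actual wavelength would differ from this non-relativistic estimate.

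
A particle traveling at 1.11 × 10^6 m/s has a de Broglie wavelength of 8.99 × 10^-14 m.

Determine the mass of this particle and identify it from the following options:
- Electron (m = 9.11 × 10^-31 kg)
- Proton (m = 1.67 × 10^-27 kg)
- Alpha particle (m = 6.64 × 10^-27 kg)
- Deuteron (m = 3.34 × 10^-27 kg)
The particle is an alpha particle.

From λ = h/(mv), solve for mass:

m = h/(λv)
m = (6.626 × 10^-34 J·s) / (8.99 × 10^-14 m × 1.11 × 10^6 m/s)
m = 6.64 × 10^-27 kg

Comparing with the listed masses, this is closest to an alpha particle.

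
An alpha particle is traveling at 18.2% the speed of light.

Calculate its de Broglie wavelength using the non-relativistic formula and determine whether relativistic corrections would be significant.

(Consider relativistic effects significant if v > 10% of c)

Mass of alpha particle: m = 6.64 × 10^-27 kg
Yes, relativistic corrections are needed.

Using the non-relativistic de Broglie formula λ = h/(mv):

v = 18.2% × c = 5.456 × 10^7 m/s

λ = h/(mv)
λ = (6.626 × 10^-34 J·s) / (6.64 × 10^-27 kg × 5.456 × 10^7 m/s)
λ = 1.83 × 10^-15 m

Since v = 18.2% of c > 10% of c, relativistic corrections ARE significant and the actual wavelength would differ from this non-relativistic estimate.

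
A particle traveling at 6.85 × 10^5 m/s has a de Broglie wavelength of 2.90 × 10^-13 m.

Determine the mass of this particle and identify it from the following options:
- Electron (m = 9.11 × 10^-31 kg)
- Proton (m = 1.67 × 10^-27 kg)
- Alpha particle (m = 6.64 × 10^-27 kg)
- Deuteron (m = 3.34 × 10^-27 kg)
The particle is a deuteron.

From λ = h/(mv), solve for mass:

m = h/(λv)
m = (6.626 × 10^-34 J·s) / (2.90 × 10^-13 m × 6.85 × 10^5 m/s)
m = 3.34 × 10^-27 kg

Comparing with the listed masses, this is closest to a deuteron.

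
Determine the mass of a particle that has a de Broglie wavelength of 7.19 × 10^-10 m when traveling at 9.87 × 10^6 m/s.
9.34 × 10^-32 kg

From the de Broglie relation λ = h/(mv), we solve for m:

m = h/(λv)
m = (6.626 × 10^-34 J·s) / (7.19 × 10^-10 m × 9.87 × 10^6 m/s)
m = 9.34 × 10^-32 kg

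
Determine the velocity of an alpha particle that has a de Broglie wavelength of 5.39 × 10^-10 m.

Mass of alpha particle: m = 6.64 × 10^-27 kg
1.85 × 10^2 m/s

From the de Broglie relation λ = h/(mv), we solve for v:

v = h/(mλ)
v = (6.626 × 10^-34 J·s) / (6.64 × 10^-27 kg × 5.39 × 10^-10 m)
v = 1.85 × 10^2 m/s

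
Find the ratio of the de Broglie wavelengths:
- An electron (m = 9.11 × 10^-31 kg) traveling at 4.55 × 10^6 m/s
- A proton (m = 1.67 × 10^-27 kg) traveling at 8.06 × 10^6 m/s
λ₁/λ₂ = 3.25 × 10^3

Using λ = h/(mv):

λ₁ = h/(m₁v₁) = 1.60 × 10^-10 m
λ₂ = h/(m₂v₂) = 4.92 × 10^-14 m

Ratio λ₁/λ₂ = (m₂v₂)/(m₁v₁)
         = (1.67 × 10^-27 kg × 8.06 × 10^6 m/s) / (9.11 × 10^-31 kg × 4.55 × 10^6 m/s)
         = 3.25 × 10^3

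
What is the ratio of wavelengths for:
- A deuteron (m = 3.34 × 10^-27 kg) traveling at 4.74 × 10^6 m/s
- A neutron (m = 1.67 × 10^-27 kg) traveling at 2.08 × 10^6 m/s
λ₁/λ₂ = 0.219

Using λ = h/(mv):

λ₁ = h/(m₁v₁) = 4.19 × 10^-14 m
λ₂ = h/(m₂v₂) = 1.91 × 10^-13 m

Ratio λ₁/λ₂ = (m₂v₂)/(m₁v₁)
         = (1.67 × 10^-27 kg × 2.08 × 10^6 m/s) / (3.34 × 10^-27 kg × 4.74 × 10^6 m/s)
         = 0.219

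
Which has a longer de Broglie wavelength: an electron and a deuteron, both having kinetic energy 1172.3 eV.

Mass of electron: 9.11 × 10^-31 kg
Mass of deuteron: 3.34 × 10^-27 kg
The electron has the longer wavelength.

Using λ = h/√(2mKE):

For electron: λ₁ = h/√(2m₁KE) = 3.58 × 10^-11 m
For deuteron: λ₂ = h/√(2m₂KE) = 5.92 × 10^-13 m

Since λ ∝ 1/√m at constant kinetic energy, the lighter particle has the longer wavelength.

The electron has the longer de Broglie wavelength.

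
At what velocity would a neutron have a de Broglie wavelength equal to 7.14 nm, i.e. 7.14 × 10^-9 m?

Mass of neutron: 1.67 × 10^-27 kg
5.56 × 10^1 m/s

From λ = h/(mv), solve for v:

v = h/(mλ)
v = (6.626 × 10^-34 J·s) / (1.67 × 10^-27 kg × 7.14 × 10^-9 m)
v = 5.56 × 10^1 m/s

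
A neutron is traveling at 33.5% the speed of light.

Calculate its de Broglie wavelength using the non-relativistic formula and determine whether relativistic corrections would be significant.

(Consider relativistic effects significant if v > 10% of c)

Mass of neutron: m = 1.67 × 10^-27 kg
Yes, relativistic corrections are needed.

Using the non-relativistic de Broglie formula λ = h/(mv):

v = 33.5% × c = 1.004 × 10^8 m/s

λ = h/(mv)
λ = (6.626 × 10^-34 J·s) / (1.67 × 10^-27 kg × 1.004 × 10^8 m/s)
λ = 3.95 × 10^-15 m

Since v = 33.5% of c > 10% of c, relativistic corrections ARE significant and the actual wavelength would differ from this non-relativistic estimate.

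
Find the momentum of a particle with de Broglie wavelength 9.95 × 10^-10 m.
6.66 × 10^-25 kg·m/s

From the de Broglie relation λ = h/p, we solve for p:

p = h/λ
p = (6.626 × 10^-34 J·s) / (9.95 × 10^-10 m)
p = 6.66 × 10^-25 kg·m/s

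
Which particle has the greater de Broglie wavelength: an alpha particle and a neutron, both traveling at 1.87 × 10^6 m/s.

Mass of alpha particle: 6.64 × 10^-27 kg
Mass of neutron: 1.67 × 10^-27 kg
The neutron has the longer wavelength.

Using λ = h/(mv), since both particles have the same velocity, the wavelength depends only on mass.

For alpha particle: λ₁ = h/(m₁v) = 5.34 × 10^-14 m
For neutron: λ₂ = h/(m₂v) = 2.12 × 10^-13 m

Since λ ∝ 1/m at constant velocity, the lighter particle has the longer wavelength.

The neutron has the longer de Broglie wavelength.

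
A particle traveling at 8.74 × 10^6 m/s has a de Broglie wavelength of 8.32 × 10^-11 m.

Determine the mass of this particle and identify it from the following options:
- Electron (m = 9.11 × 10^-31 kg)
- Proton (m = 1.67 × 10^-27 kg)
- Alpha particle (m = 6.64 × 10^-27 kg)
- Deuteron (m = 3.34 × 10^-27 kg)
The particle is an electron.

From λ = h/(mv), solve for mass:

m = h/(λv)
m = (6.626 × 10^-34 J·s) / (8.32 × 10^-11 m × 8.74 × 10^6 m/s)
m = 9.11 × 10^-31 kg

Comparing with the listed masses, this is closest to an electron.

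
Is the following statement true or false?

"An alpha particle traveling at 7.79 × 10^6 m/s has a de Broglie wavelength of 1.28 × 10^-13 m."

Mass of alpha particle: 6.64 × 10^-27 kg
False

The claim is incorrect.

Using λ = h/(mv):
λ = (6.626 × 10^-34 J·s) / (6.64 × 10^-27 kg × 7.79 × 10^6 m/s)
λ = 1.28 × 10^-14 m

The actual wavelength differs from the claimed 1.28 × 10^-13 m.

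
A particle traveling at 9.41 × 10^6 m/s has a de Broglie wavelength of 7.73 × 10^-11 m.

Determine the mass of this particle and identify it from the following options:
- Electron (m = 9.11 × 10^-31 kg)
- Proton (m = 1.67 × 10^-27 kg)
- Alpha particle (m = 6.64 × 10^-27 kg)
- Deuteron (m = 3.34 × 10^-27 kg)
The particle is an electron.

From λ = h/(mv), solve for mass:

m = h/(λv)
m = (6.626 × 10^-34 J·s) / (7.73 × 10^-11 m × 9.41 × 10^6 m/s)
m = 9.11 × 10^-31 kg

Comparing with the listed masses, this is closest to an electron.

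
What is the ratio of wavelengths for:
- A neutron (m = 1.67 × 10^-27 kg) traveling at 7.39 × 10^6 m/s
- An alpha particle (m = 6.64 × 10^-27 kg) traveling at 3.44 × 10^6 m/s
λ₁/λ₂ = 1.85

Using λ = h/(mv):

λ₁ = h/(m₁v₁) = 5.37 × 10^-14 m
λ₂ = h/(m₂v₂) = 2.90 × 10^-14 m

Ratio λ₁/λ₂ = (m₂v₂)/(m₁v₁)
         = (6.64 × 10^-27 kg × 3.44 × 10^6 m/s) / (1.67 × 10^-27 kg × 7.39 × 10^6 m/s)
         = 1.85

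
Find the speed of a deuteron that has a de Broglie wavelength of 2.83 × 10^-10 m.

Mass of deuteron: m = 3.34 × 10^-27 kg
7.01 × 10^2 m/s

From the de Broglie relation λ = h/(mv), we solve for v:

v = h/(mλ)
v = (6.626 × 10^-34 J·s) / (3.34 × 10^-27 kg × 2.83 × 10^-10 m)
v = 7.01 × 10^2 m/s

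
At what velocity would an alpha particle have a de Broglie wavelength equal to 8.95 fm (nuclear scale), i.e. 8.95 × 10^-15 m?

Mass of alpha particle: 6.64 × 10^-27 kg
1.11 × 10^7 m/s

From λ = h/(mv), solve for v:

v = h/(mλ)
v = (6.626 × 10^-34 J·s) / (6.64 × 10^-27 kg × 8.95 × 10^-15 m)
v = 1.11 × 10^7 m/s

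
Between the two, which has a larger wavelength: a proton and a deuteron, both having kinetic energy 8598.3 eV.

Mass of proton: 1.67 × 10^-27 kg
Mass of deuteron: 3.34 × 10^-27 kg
The proton has the longer wavelength.

Using λ = h/√(2mKE):

For proton: λ₁ = h/√(2m₁KE) = 3.09 × 10^-13 m
For deuteron: λ₂ = h/√(2m₂KE) = 2.18 × 10^-13 m

Since λ ∝ 1/√m at constant kinetic energy, the lighter particle has the longer wavelength.

The proton has the longer de Broglie wavelength.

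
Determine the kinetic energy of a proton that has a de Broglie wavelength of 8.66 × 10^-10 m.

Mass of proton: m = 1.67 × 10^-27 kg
1.75 × 10^-22 J (or 1.09 × 10^-3 eV)

From λ = h/√(2mKE), we solve for KE:

λ² = h²/(2mKE)
KE = h²/(2mλ²)
KE = (6.626 × 10^-34 J·s)² / (2 × 1.67 × 10^-27 kg × (8.66 × 10^-10 m)²)
KE = 1.75 × 10^-22 J
KE = 1.09 × 10^-3 eV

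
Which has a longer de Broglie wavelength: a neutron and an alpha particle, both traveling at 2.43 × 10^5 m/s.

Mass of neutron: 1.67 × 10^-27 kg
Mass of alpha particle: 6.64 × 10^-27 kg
The neutron has the longer wavelength.

Using λ = h/(mv), since both particles have the same velocity, the wavelength depends only on mass.

For neutron: λ₁ = h/(m₁v) = 1.63 × 10^-12 m
For alpha particle: λ₂ = h/(m₂v) = 4.11 × 10^-13 m

Since λ ∝ 1/m at constant velocity, the lighter particle has the longer wavelength.

The neutron has the longer de Broglie wavelength.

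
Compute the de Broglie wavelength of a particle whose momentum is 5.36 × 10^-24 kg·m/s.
1.24 × 10^-10 m

Using the de Broglie relation λ = h/p:

λ = h/p
λ = (6.626 × 10^-34 J·s) / (5.36 × 10^-24 kg·m/s)
λ = 1.24 × 10^-10 m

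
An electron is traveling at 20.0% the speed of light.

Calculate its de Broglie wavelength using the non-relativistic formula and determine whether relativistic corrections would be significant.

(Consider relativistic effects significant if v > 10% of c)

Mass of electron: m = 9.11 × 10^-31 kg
Yes, relativistic corrections are needed.

Using the non-relativistic de Broglie formula λ = h/(mv):

v = 20.0% × c = 5.996 × 10^7 m/s

λ = h/(mv)
λ = (6.626 × 10^-34 J·s) / (9.11 × 10^-31 kg × 5.996 × 10^7 m/s)
λ = 1.21 × 10^-11 m

Since v = 20.0% of c > 10% of c, relativistic corrections ARE significant and the actual wavelength would differ from this non-relativistic estimate.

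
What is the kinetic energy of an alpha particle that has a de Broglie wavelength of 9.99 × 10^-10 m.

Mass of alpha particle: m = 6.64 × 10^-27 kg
3.31 × 10^-23 J (or 2.07 × 10^-4 eV)

From λ = h/√(2mKE), we solve for KE:

λ² = h²/(2mKE)
KE = h²/(2mλ²)
KE = (6.626 × 10^-34 J·s)² / (2 × 6.64 × 10^-27 kg × (9.99 × 10^-10 m)²)
KE = 3.31 × 10^-23 J
KE = 2.07 × 10^-4 eV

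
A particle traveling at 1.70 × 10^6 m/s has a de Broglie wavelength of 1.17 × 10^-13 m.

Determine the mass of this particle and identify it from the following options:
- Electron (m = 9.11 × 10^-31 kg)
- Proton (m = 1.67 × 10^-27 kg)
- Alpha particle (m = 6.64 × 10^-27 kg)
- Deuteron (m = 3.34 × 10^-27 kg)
The particle is a deuteron.

From λ = h/(mv), solve for mass:

m = h/(λv)
m = (6.626 × 10^-34 J·s) / (1.17 × 10^-13 m × 1.70 × 10^6 m/s)
m = 3.33 × 10^-27 kg

Comparing with the listed masses, this is closest to a deuteron.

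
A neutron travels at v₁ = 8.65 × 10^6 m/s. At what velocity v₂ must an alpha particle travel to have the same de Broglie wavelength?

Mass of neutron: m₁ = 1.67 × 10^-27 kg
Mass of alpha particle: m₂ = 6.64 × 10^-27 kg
v₂ = 2.18 × 10^6 m/s

For equal de Broglie wavelengths: λ₁ = λ₂

h/(m₁v₁) = h/(m₂v₂)
m₁v₁ = m₂v₂
v₂ = v₁ · (m₁/m₂)

v₂ = 8.65 × 10^6 m/s × (1.67 × 10^-27 kg / 6.64 × 10^-27 kg)
v₂ = 2.18 × 10^6 m/s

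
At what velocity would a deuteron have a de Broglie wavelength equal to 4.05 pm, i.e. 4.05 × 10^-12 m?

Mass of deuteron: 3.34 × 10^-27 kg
4.90 × 10^4 m/s

From λ = h/(mv), solve for v:

v = h/(mλ)
v = (6.626 × 10^-34 J·s) / (3.34 × 10^-27 kg × 4.05 × 10^-12 m)
v = 4.90 × 10^4 m/s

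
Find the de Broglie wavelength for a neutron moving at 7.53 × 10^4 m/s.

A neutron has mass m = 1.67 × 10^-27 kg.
5.27 × 10^-12 m

Using the de Broglie relation λ = h/(mv):

λ = h/(mv)
λ = (6.626 × 10^-34 J·s) / (1.67 × 10^-27 kg × 7.53 × 10^4 m/s)
λ = 5.27 × 10^-12 m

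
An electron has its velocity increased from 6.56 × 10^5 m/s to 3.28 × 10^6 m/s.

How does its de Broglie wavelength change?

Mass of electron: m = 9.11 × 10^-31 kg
The wavelength decreases by a factor of 5.

Using λ = h/(mv):

Initial wavelength: λ₁ = h/(mv₁) = 1.11 × 10^-9 m
Final wavelength: λ₂ = h/(mv₂) = 2.22 × 10^-10 m

Since λ ∝ 1/v, when velocity increases by a factor of 5, the wavelength decreases by a factor of 5.

λ₂/λ₁ = v₁/v₂ = 1/5

The wavelength decreases by a factor of 5.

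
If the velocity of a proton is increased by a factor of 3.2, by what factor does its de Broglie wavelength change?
The wavelength decreases by a factor of 3.2.

From λ = h/(mv), the wavelength is inversely proportional to velocity:

λ ∝ 1/v

If v → 3.2v, then λ → λ/3.2

When velocity is increased by a factor of 3.2, the wavelength decreases by a factor of 3.2.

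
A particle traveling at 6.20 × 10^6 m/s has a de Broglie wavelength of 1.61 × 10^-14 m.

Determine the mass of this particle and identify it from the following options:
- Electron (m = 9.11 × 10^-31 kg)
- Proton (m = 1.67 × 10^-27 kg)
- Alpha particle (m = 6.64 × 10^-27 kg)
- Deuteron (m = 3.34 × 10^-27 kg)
The particle is an alpha particle.

From λ = h/(mv), solve for mass:

m = h/(λv)
m = (6.626 × 10^-34 J·s) / (1.61 × 10^-14 m × 6.20 × 10^6 m/s)
m = 6.64 × 10^-27 kg

Comparing with the listed masses, this is closest to an alpha particle.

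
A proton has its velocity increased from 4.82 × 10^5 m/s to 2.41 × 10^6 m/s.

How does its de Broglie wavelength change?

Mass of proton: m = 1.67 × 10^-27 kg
The wavelength decreases by a factor of 5.

Using λ = h/(mv):

Initial wavelength: λ₁ = h/(mv₁) = 8.23 × 10^-13 m
Final wavelength: λ₂ = h/(mv₂) = 1.65 × 10^-13 m

Since λ ∝ 1/v, when velocity increases by a factor of 5, the wavelength decreases by a factor of 5.

λ₂/λ₁ = v₁/v₂ = 1/5

The wavelength decreases by a factor of 5.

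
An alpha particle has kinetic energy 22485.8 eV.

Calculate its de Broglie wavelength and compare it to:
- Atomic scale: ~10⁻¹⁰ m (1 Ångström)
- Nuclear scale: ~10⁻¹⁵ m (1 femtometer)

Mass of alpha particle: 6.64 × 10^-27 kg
λ = 9.58 × 10^-14 m, which is between nuclear and atomic scales.

Using λ = h/√(2mKE):

KE = 22485.8 eV = 3.603 × 10^-15 J

λ = h/√(2mKE)
λ = (6.626 × 10^-34 J·s) / √(2 × 6.64 × 10^-27 kg × 3.603 × 10^-15 J)
λ = 9.58 × 10^-14 m

Comparison:
- Atomic scale (10⁻¹⁰ m): λ is 0.00096× this size
- Nuclear scale (10⁻¹⁵ m): λ is 96× this size

The wavelength is between nuclear and atomic scales.

This wavelength is appropriate for probing atomic structure but too large for nuclear physics experiments.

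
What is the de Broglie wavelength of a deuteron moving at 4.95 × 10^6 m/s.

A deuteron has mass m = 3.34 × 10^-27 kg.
4.01 × 10^-14 m

Using the de Broglie relation λ = h/(mv):

λ = h/(mv)
λ = (6.626 × 10^-34 J·s) / (3.34 × 10^-27 kg × 4.95 × 10^6 m/s)
λ = 4.01 × 10^-14 m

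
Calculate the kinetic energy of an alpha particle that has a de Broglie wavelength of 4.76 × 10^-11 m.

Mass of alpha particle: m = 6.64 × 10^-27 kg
1.46 × 10^-20 J (or 0.0911 eV)

From λ = h/√(2mKE), we solve for KE:

λ² = h²/(2mKE)
KE = h²/(2mλ²)
KE = (6.626 × 10^-34 J·s)² / (2 × 6.64 × 10^-27 kg × (4.76 × 10^-11 m)²)
KE = 1.46 × 10^-20 J
KE = 0.0911 eV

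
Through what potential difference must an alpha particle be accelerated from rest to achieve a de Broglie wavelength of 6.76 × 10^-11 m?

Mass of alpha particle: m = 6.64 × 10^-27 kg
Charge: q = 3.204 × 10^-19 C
2.26 × 10^-2 V

From λ = h/√(2mqV), we solve for V:

λ² = h²/(2mqV)
V = h²/(2mqλ²)
V = (6.626 × 10^-34 J·s)² / (2 × 6.64 × 10^-27 kg × 3.204 × 10^-19 C × (6.76 × 10^-11 m)²)
V = 2.26 × 10^-2 V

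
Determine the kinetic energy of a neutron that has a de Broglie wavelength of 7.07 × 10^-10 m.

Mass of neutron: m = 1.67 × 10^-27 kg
2.63 × 10^-22 J (or 1.64 × 10^-3 eV)

From λ = h/√(2mKE), we solve for KE:

λ² = h²/(2mKE)
KE = h²/(2mλ²)
KE = (6.626 × 10^-34 J·s)² / (2 × 1.67 × 10^-27 kg × (7.07 × 10^-10 m)²)
KE = 2.63 × 10^-22 J
KE = 1.64 × 10^-3 eV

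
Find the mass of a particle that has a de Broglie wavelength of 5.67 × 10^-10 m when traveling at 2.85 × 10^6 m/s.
4.10 × 10^-31 kg

From the de Broglie relation λ = h/(mv), we solve for m:

m = h/(λv)
m = (6.626 × 10^-34 J·s) / (5.67 × 10^-10 m × 2.85 × 10^6 m/s)
m = 4.10 × 10^-31 kg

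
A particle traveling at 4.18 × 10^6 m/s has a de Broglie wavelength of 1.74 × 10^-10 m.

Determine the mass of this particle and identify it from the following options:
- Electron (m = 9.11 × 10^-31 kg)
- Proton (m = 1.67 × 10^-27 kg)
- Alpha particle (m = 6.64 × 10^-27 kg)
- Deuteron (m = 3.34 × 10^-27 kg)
The particle is an electron.

From λ = h/(mv), solve for mass:

m = h/(λv)
m = (6.626 × 10^-34 J·s) / (1.74 × 10^-10 m × 4.18 × 10^6 m/s)
m = 9.11 × 10^-31 kg

Comparing with the listed masses, this is closest to an electron.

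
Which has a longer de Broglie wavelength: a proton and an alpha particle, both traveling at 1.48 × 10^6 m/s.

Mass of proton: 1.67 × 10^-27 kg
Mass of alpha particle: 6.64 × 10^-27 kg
The proton has the longer wavelength.

Using λ = h/(mv), since both particles have the same velocity, the wavelength depends only on mass.

For proton: λ₁ = h/(m₁v) = 2.68 × 10^-13 m
For alpha particle: λ₂ = h/(m₂v) = 6.74 × 10^-14 m

Since λ ∝ 1/m at constant velocity, the lighter particle has the longer wavelength.

The proton has the longer de Broglie wavelength.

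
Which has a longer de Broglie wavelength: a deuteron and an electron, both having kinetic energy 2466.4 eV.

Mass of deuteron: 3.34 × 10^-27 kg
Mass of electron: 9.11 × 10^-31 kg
The electron has the longer wavelength.

Using λ = h/√(2mKE):

For deuteron: λ₁ = h/√(2m₁KE) = 4.08 × 10^-13 m
For electron: λ₂ = h/√(2m₂KE) = 2.47 × 10^-11 m

Since λ ∝ 1/√m at constant kinetic energy, the lighter particle has the longer wavelength.

The electron has the longer de Broglie wavelength.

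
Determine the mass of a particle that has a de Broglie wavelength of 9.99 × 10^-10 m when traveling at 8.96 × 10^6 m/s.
7.40 × 10^-32 kg

From the de Broglie relation λ = h/(mv), we solve for m:

m = h/(λv)
m = (6.626 × 10^-34 J·s) / (9.99 × 10^-10 m × 8.96 × 10^6 m/s)
m = 7.40 × 10^-32 kg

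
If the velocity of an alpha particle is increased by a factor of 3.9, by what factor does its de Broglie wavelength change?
The wavelength decreases by a factor of 3.9.

From λ = h/(mv), the wavelength is inversely proportional to velocity:

λ ∝ 1/v

If v → 3.9v, then λ → λ/3.9

When velocity is increased by a factor of 3.9, the wavelength decreases by a factor of 3.9.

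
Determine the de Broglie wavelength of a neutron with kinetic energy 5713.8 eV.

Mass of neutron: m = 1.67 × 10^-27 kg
3.79 × 10^-13 m

Using λ = h/√(2mKE):

First convert KE to Joules: KE = 5713.8 eV = 9.155 × 10^-16 J

λ = h/√(2mKE)
λ = (6.626 × 10^-34 J·s) / √(2 × 1.67 × 10^-27 kg × 9.155 × 10^-16 J)
λ = 3.79 × 10^-13 m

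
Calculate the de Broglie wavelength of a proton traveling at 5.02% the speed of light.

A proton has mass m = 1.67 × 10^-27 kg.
2.64 × 10^-14 m

Using the de Broglie relation λ = h/(mv):

v = 5.02% × c = 1.505 × 10^7 m/s

λ = h/(mv)
λ = (6.626 × 10^-34 J·s) / (1.67 × 10^-27 kg × 1.505 × 10^7 m/s)
λ = 2.64 × 10^-14 m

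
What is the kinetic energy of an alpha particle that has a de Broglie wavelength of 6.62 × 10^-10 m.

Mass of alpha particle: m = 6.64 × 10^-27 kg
7.54 × 10^-23 J (or 4.71 × 10^-4 eV)

From λ = h/√(2mKE), we solve for KE:

λ² = h²/(2mKE)
KE = h²/(2mλ²)
KE = (6.626 × 10^-34 J·s)² / (2 × 6.64 × 10^-27 kg × (6.62 × 10^-10 m)²)
KE = 7.54 × 10^-23 J
KE = 4.71 × 10^-4 eV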